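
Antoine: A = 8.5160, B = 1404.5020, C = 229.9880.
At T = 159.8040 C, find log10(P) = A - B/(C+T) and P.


C+T = 389.7920
B/(C+T) = 3.6032
log10(P) = 8.5160 - 3.6032 = 4.9128
P = 10^4.9128 = 81807.1210 mmHg

81807.1210 mmHg


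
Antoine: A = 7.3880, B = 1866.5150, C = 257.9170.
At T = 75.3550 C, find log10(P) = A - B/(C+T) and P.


C+T = 333.2720
B/(C+T) = 5.6006
log10(P) = 7.3880 - 5.6006 = 1.7874
P = 10^1.7874 = 61.2949 mmHg

61.2949 mmHg


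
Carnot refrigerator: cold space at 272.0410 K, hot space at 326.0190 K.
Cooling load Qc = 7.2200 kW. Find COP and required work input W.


COP = 272.0410 / 53.9780 = 5.0398
W = 7.2200 / 5.0398 = 1.4326 kW

COP = 5.0398, W = 1.4326 kW


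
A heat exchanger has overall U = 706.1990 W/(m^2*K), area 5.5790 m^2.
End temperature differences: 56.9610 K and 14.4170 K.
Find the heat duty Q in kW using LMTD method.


LMTD = 30.9645 K
Q = 706.1990 * 5.5790 * 30.9645 = 121996.7000 W = 121.9967 kW

121.9967 kW


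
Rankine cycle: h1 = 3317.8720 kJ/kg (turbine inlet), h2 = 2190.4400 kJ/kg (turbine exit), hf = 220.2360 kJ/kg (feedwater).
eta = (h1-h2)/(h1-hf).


W = 1127.4320 kJ/kg
Q_in = 3097.6360 kJ/kg
eta = 0.3640 = 36.3965%

eta = 36.3965%


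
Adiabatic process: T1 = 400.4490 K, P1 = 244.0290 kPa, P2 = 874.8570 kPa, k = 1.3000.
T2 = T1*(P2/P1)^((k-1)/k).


(k-1)/k = 0.2308
(P2/P1)^exp = 1.3426
T2 = 400.4490 * 1.3426 = 537.6600 K

537.6600 K


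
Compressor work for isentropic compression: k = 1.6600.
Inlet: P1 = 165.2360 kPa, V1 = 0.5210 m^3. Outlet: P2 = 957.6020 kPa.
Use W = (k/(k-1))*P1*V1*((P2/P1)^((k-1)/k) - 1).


(k-1)/k = 0.3976
(P2/P1)^exp = 2.0109
W = 2.5152 * 165.2360 * 0.5210 * (2.0109 - 1) = 218.8873 kJ

218.8873 kJ


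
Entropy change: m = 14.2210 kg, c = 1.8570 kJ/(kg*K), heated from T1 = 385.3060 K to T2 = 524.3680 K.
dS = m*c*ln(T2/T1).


T2/T1 = 1.3609
ln(T2/T1) = 0.3082
dS = 14.2210 * 1.8570 * 0.3082 = 8.1379 kJ/K

8.1379 kJ/K


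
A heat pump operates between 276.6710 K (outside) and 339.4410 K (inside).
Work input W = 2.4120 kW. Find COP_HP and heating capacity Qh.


COP = 339.4410 / 62.7700 = 5.4077
Qh = 5.4077 * 2.4120 = 13.0434 kW

COP = 5.4077, Qh = 13.0434 kW


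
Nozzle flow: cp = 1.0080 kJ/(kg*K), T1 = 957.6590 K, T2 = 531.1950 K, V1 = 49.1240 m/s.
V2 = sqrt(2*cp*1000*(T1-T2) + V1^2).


dT = 426.4640 K
2*cp*1000*dT = 859751.4240
V1^2 = 2413.1674
V2 = sqrt(862164.5914) = 928.5282 m/s

928.5282 m/s


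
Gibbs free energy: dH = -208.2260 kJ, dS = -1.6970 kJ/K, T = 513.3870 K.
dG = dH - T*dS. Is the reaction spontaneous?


T*dS = 513.3870 * -1.6970 = -871.2177 kJ
dG = -208.2260 + 871.2177 = 662.9917 kJ (non-spontaneous)

dG = 662.9917 kJ, non-spontaneous


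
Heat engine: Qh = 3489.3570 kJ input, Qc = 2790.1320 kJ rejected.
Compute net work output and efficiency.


W = 3489.3570 - 2790.1320 = 699.2250 kJ
eta = 699.2250 / 3489.3570 = 0.2004 = 20.0388%

W = 699.2250 kJ, eta = 20.0388%


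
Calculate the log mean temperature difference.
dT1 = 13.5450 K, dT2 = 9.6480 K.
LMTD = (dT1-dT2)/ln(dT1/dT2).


dT1/dT2 = 1.4039
ln(dT1/dT2) = 0.3393
LMTD = 3.8970 / 0.3393 = 11.4865 K

11.4865 K


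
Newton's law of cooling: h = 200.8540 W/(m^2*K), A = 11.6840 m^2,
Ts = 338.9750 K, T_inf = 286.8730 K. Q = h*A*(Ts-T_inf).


dT = 52.1020 K
Q = 200.8540 * 11.6840 * 52.1020 = 122271.8344 W

122271.8344 W


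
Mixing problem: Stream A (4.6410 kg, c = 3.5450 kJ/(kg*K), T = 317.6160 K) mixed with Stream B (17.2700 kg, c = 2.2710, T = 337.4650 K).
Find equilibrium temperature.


num = 18460.9627
den = 55.6725
Tf = 331.5992 K

331.5992 K


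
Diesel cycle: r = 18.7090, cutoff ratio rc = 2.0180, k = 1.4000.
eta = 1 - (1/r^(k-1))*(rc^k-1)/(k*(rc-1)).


r^(k-1) = 3.2272
rc^k = 2.6723
eta = 0.6364 = 63.6399%

63.6399%


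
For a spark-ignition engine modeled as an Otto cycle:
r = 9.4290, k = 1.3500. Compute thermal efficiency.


r^(k-1) = 2.1931
eta = 1 - 1/2.1931 = 0.5440 = 54.4029%

54.4029%


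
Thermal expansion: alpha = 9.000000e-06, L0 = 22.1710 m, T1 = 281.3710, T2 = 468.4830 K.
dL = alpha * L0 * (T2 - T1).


dT = 187.1120 K
dL = 9.000000e-06 * 22.1710 * 187.1120 = 0.037336 m
L_final = 22.208336 m

dL = 0.037336 m


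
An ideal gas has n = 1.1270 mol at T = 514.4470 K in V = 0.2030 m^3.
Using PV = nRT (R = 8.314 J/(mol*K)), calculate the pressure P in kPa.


P = nRT/V = 1.1270 * 8.314 * 514.4470 / 0.2030
= 4820.3056 / 0.2030 = 23745.3479 Pa = 23.7453 kPa

23.7453 kPa


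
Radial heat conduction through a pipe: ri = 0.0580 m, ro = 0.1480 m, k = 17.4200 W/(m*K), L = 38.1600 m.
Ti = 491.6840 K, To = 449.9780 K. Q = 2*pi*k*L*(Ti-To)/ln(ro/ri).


dT = 41.7060 K
ln(ro/ri) = 0.9368
Q = 2*pi*17.4200*38.1600*41.7060 / 0.9368 = 185952.6156 W

185952.6156 W


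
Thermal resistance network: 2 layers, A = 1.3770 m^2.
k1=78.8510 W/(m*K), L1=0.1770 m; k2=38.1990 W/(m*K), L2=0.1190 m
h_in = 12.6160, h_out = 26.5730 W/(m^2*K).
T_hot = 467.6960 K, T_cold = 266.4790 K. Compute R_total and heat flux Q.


R_conv_in = 1/(12.6160*1.3770) = 0.0576
R_1 = 0.1770/(78.8510*1.3770) = 0.0016
R_2 = 0.1190/(38.1990*1.3770) = 0.0023
R_conv_out = 1/(26.5730*1.3770) = 0.0273
R_total = 0.0888 K/W
Q = 201.2170 / 0.0888 = 2266.3462 W

R_total = 0.0888 K/W, Q = 2266.3462 W


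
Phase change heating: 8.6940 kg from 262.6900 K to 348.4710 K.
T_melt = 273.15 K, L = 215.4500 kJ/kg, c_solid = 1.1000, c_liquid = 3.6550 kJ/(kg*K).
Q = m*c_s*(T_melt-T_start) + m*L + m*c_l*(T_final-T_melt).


Q1 (sensible, solid) = 8.6940 * 1.1000 * 10.4600 = 100.0332 kJ
Q2 (latent) = 8.6940 * 215.4500 = 1873.1223 kJ
Q3 (sensible, liquid) = 8.6940 * 3.6550 * 75.3210 = 2393.4430 kJ
Q_total = 4366.5985 kJ

4366.5985 kJ


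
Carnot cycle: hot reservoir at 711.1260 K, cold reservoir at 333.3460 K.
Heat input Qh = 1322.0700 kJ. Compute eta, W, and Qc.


eta = 1 - 333.3460/711.1260 = 0.5312
W = 0.5312 * 1322.0700 = 702.3391 kJ
Qc = 1322.0700 - 702.3391 = 619.7309 kJ

eta = 53.1242%, W = 702.3391 kJ, Qc = 619.7309 kJ


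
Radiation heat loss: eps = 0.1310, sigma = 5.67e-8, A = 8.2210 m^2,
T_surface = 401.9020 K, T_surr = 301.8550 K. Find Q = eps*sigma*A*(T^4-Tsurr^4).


T^4 = 2.6090e+10
Tsurr^4 = 8.3022e+09
Q = 0.1310 * 5.67e-8 * 8.2210 * 1.7788e+10 = 1086.2024 W

1086.2024 W


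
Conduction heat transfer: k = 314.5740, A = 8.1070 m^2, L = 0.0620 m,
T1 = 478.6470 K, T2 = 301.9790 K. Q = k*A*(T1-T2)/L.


dT = 176.6680 K
Q = 314.5740 * 8.1070 * 176.6680 / 0.0620 = 7266900.2825 W

7266900.2825 W


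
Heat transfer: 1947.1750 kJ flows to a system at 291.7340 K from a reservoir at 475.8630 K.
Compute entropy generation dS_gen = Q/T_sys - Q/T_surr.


dS_sys = 1947.1750/291.7340 = 6.6745 kJ/K
dS_surr = -1947.1750/475.8630 = -4.0919 kJ/K
dS_gen = 6.6745 - 4.0919 = 2.5826 kJ/K (irreversible)

dS_gen = 2.5826 kJ/K, irreversible


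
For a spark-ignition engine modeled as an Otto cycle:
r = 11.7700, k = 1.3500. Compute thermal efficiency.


r^(k-1) = 2.3701
eta = 1 - 1/2.3701 = 0.5781 = 57.8082%

57.8082%


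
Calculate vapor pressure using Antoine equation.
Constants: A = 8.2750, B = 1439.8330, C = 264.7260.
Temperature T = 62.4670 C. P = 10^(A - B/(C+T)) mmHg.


C+T = 327.1930
B/(C+T) = 4.4006
log10(P) = 8.2750 - 4.4006 = 3.8744
P = 10^3.8744 = 7489.2487 mmHg

7489.2487 mmHg


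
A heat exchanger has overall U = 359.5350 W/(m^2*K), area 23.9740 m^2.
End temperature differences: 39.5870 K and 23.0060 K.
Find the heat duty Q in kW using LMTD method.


LMTD = 30.5502 K
Q = 359.5350 * 23.9740 * 30.5502 = 263327.3565 W = 263.3274 kW

263.3274 kW


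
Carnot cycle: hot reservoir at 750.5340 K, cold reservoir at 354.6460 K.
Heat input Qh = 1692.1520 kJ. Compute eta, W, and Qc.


eta = 1 - 354.6460/750.5340 = 0.5275
W = 0.5275 * 1692.1520 = 892.5681 kJ
Qc = 1692.1520 - 892.5681 = 799.5839 kJ

eta = 52.7475%, W = 892.5681 kJ, Qc = 799.5839 kJ


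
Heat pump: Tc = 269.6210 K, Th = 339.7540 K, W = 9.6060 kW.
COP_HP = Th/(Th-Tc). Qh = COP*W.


COP = 339.7540 / 70.1330 = 4.8444
Qh = 4.8444 * 9.6060 = 46.5355 kW

COP = 4.8444, Qh = 46.5355 kW


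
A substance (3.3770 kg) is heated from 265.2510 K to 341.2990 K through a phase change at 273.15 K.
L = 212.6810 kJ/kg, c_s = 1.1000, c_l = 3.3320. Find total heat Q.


Q1 (sensible, solid) = 3.3770 * 1.1000 * 7.8990 = 29.3424 kJ
Q2 (latent) = 3.3770 * 212.6810 = 718.2237 kJ
Q3 (sensible, liquid) = 3.3770 * 3.3320 * 68.1490 = 766.8237 kJ
Q_total = 1514.3899 kJ

1514.3899 kJ


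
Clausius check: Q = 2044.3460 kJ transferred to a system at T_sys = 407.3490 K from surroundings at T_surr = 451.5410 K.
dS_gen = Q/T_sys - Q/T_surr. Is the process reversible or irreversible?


dS_sys = 2044.3460/407.3490 = 5.0187 kJ/K
dS_surr = -2044.3460/451.5410 = -4.5275 kJ/K
dS_gen = 5.0187 - 4.5275 = 0.4912 kJ/K (irreversible)

dS_gen = 0.4912 kJ/K, irreversible


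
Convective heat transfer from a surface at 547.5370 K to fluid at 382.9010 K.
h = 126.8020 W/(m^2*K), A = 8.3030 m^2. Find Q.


dT = 164.6360 K
Q = 126.8020 * 8.3030 * 164.6360 = 173334.8733 W

173334.8733 W


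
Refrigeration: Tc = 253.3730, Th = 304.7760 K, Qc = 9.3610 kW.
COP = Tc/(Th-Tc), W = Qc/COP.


COP = 253.3730 / 51.4030 = 4.9291
W = 9.3610 / 4.9291 = 1.8991 kW

COP = 4.9291, W = 1.8991 kW


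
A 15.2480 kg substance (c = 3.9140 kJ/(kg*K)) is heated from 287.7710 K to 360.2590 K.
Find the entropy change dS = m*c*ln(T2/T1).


T2/T1 = 1.2519
ln(T2/T1) = 0.2247
dS = 15.2480 * 3.9140 * 0.2247 = 13.4078 kJ/K

13.4078 kJ/K


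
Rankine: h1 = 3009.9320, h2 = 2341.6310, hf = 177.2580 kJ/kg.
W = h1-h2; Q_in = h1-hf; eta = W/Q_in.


W = 668.3010 kJ/kg
Q_in = 2832.6740 kJ/kg
eta = 0.2359 = 23.5926%

eta = 23.5926%


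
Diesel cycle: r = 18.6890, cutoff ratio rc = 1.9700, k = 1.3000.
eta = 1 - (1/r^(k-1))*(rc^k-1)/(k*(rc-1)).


r^(k-1) = 2.4070
rc^k = 2.4144
eta = 0.5340 = 53.4011%

53.4011%


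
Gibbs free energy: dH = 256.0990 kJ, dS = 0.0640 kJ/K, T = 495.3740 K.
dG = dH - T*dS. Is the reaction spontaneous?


T*dS = 495.3740 * 0.0640 = 31.7039 kJ
dG = 256.0990 - 31.7039 = 224.3951 kJ (non-spontaneous)

dG = 224.3951 kJ, non-spontaneous


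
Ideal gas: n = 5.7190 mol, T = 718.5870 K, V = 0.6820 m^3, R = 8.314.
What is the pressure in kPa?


P = nRT/V = 5.7190 * 8.314 * 718.5870 / 0.6820
= 34167.2065 / 0.6820 = 50098.5433 Pa = 50.0985 kPa

50.0985 kPa


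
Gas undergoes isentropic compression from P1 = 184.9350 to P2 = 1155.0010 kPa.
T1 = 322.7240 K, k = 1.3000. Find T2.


(k-1)/k = 0.2308
(P2/P1)^exp = 1.5261
T2 = 322.7240 * 1.5261 = 492.5188 K

492.5188 K


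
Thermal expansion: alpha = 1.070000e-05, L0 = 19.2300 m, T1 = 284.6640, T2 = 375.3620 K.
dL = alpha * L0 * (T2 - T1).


dT = 90.6980 K
dL = 1.070000e-05 * 19.2300 * 90.6980 = 0.018662 m
L_final = 19.248662 m

dL = 0.018662 m


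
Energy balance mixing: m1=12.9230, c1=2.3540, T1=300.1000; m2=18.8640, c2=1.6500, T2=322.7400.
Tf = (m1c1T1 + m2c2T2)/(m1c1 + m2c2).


num = 19174.7408
den = 61.5463
Tf = 311.5496 K

311.5496 K


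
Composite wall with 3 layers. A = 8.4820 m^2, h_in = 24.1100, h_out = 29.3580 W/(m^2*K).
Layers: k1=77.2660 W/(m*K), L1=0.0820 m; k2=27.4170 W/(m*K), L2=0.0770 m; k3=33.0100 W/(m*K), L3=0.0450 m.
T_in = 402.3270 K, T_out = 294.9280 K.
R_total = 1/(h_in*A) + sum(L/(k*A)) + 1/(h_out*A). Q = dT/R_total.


R_conv_in = 1/(24.1100*8.4820) = 0.0049
R_1 = 0.0820/(77.2660*8.4820) = 0.0001
R_2 = 0.0770/(27.4170*8.4820) = 0.0003
R_3 = 0.0450/(33.0100*8.4820) = 0.0002
R_conv_out = 1/(29.3580*8.4820) = 0.0040
R_total = 0.0095 K/W
Q = 107.3990 / 0.0095 = 11278.1728 W

R_total = 0.0095 K/W, Q = 11278.1728 W


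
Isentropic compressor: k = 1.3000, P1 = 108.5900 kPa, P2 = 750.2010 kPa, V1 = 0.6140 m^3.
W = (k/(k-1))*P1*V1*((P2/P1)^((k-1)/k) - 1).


(k-1)/k = 0.2308
(P2/P1)^exp = 1.5621
W = 4.3333 * 108.5900 * 0.6140 * (1.5621 - 1) = 162.3988 kJ

162.3988 kJ


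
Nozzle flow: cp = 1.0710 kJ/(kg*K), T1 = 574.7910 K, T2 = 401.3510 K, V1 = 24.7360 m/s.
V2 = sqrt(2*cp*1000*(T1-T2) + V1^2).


dT = 173.4400 K
2*cp*1000*dT = 371508.4800
V1^2 = 611.8697
V2 = sqrt(372120.3497) = 610.0167 m/s

610.0167 m/s


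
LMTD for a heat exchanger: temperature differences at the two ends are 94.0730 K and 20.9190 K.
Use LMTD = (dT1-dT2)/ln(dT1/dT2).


dT1/dT2 = 4.4970
ln(dT1/dT2) = 1.5034
LMTD = 73.1540 / 1.5034 = 48.6586 K

48.6586 K


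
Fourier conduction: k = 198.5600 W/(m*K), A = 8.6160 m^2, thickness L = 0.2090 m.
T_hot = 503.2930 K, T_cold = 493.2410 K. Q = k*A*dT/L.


dT = 10.0520 K
Q = 198.5600 * 8.6160 * 10.0520 / 0.2090 = 82281.7743 W

82281.7743 W


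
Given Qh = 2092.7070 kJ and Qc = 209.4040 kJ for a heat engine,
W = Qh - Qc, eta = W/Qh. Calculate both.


W = 2092.7070 - 209.4040 = 1883.3030 kJ
eta = 1883.3030 / 2092.7070 = 0.8999 = 89.9936%

W = 1883.3030 kJ, eta = 89.9936%


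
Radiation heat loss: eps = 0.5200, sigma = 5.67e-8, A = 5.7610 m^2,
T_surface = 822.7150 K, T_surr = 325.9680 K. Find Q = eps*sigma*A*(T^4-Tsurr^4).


T^4 = 4.5814e+11
Tsurr^4 = 1.1290e+10
Q = 0.5200 * 5.67e-8 * 5.7610 * 4.4685e+11 = 75900.6206 W

75900.6206 W


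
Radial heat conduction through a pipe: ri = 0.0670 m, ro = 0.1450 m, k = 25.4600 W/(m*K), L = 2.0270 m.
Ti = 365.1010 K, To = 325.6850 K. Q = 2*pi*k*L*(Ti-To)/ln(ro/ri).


dT = 39.4160 K
ln(ro/ri) = 0.7720
Q = 2*pi*25.4600*2.0270*39.4160 / 0.7720 = 16554.8074 W

16554.8074 W


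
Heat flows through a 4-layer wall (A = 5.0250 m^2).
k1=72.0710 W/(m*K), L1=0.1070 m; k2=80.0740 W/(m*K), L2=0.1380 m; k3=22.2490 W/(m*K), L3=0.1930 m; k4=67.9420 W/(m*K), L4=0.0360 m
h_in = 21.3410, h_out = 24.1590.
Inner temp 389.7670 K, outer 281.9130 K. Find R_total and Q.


R_conv_in = 1/(21.3410*5.0250) = 0.0093
R_1 = 0.1070/(72.0710*5.0250) = 0.0003
R_2 = 0.1380/(80.0740*5.0250) = 0.0003
R_3 = 0.1930/(22.2490*5.0250) = 0.0017
R_4 = 0.0360/(67.9420*5.0250) = 0.0001
R_conv_out = 1/(24.1590*5.0250) = 0.0082
R_total = 0.0200 K/W
Q = 107.8540 / 0.0200 = 5383.9643 W

R_total = 0.0200 K/W, Q = 5383.9643 W


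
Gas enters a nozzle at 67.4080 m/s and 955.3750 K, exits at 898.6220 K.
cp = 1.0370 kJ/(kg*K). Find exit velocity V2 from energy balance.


dT = 56.7530 K
2*cp*1000*dT = 117705.7220
V1^2 = 4543.8385
V2 = sqrt(122249.5605) = 349.6420 m/s

349.6420 m/s


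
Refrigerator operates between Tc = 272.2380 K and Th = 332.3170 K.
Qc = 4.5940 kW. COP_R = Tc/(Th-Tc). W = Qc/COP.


COP = 272.2380 / 60.0790 = 4.5313
W = 4.5940 / 4.5313 = 1.0138 kW

COP = 4.5313, W = 1.0138 kW


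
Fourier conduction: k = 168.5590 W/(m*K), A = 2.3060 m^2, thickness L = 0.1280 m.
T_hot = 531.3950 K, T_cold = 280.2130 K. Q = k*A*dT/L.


dT = 251.1820 K
Q = 168.5590 * 2.3060 * 251.1820 / 0.1280 = 762763.3080 W

762763.3080 W


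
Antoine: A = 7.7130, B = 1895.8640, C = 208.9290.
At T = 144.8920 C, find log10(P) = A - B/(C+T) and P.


C+T = 353.8210
B/(C+T) = 5.3583
log10(P) = 7.7130 - 5.3583 = 2.3547
P = 10^2.3547 = 226.3302 mmHg

226.3302 mmHg


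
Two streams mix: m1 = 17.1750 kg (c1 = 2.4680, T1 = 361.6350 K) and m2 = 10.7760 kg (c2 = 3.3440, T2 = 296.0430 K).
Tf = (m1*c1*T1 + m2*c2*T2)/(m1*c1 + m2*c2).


num = 25996.8411
den = 78.4228
Tf = 331.4958 K

331.4958 K


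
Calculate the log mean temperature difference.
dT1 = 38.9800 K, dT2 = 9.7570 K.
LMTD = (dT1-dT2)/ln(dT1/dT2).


dT1/dT2 = 3.9951
ln(dT1/dT2) = 1.3851
LMTD = 29.2230 / 1.3851 = 21.0987 K

21.0987 K


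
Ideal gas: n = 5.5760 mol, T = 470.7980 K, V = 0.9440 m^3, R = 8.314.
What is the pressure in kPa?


P = nRT/V = 5.5760 * 8.314 * 470.7980 / 0.9440
= 21825.6605 / 0.9440 = 23120.4030 Pa = 23.1204 kPa

23.1204 kPa


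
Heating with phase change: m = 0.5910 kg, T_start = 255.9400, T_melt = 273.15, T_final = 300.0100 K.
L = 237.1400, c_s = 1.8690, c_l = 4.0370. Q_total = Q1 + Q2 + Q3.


Q1 (sensible, solid) = 0.5910 * 1.8690 * 17.2100 = 19.0098 kJ
Q2 (latent) = 0.5910 * 237.1400 = 140.1497 kJ
Q3 (sensible, liquid) = 0.5910 * 4.0370 * 26.8600 = 64.0844 kJ
Q_total = 223.2439 kJ

223.2439 kJ


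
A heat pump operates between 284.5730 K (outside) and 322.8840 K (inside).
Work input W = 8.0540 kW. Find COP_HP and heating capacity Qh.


COP = 322.8840 / 38.3110 = 8.4280
Qh = 8.4280 * 8.0540 = 67.8789 kW

COP = 8.4280, Qh = 67.8789 kW


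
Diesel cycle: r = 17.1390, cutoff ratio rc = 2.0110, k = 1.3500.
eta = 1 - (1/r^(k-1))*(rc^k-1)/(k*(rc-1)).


r^(k-1) = 2.7033
rc^k = 2.5681
eta = 0.5750 = 57.5004%

57.5004%


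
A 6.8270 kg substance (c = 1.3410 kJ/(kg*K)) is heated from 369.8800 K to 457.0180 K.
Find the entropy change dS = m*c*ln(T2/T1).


T2/T1 = 1.2356
ln(T2/T1) = 0.2115
dS = 6.8270 * 1.3410 * 0.2115 = 1.9367 kJ/K

1.9367 kJ/K


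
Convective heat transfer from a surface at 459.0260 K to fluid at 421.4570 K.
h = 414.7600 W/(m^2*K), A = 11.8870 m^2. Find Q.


dT = 37.5690 K
Q = 414.7600 * 11.8870 * 37.5690 = 185224.6419 W

185224.6419 W


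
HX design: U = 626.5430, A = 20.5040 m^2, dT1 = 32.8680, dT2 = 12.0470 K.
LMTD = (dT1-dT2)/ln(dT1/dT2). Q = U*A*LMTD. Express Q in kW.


LMTD = 20.7446 K
Q = 626.5430 * 20.5040 * 20.7446 = 266498.0976 W = 266.4981 kW

266.4981 kW


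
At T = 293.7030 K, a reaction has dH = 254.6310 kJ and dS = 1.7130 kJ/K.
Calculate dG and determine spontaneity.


T*dS = 293.7030 * 1.7130 = 503.1132 kJ
dG = 254.6310 - 503.1132 = -248.4822 kJ (spontaneous)

dG = -248.4822 kJ, spontaneous


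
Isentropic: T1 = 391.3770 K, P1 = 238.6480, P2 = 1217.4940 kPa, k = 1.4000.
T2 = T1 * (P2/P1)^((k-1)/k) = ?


(k-1)/k = 0.2857
(P2/P1)^exp = 1.5930
T2 = 391.3770 * 1.5930 = 623.4446 K

623.4446 K


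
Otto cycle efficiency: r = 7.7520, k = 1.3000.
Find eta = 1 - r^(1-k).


r^(k-1) = 1.8485
eta = 1 - 1/1.8485 = 0.4590 = 45.9027%

45.9027%


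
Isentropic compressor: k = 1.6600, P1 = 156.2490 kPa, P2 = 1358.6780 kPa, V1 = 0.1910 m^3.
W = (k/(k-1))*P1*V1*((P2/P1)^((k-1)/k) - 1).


(k-1)/k = 0.3976
(P2/P1)^exp = 2.3630
W = 2.5152 * 156.2490 * 0.1910 * (2.3630 - 1) = 102.3052 kJ

102.3052 kJ


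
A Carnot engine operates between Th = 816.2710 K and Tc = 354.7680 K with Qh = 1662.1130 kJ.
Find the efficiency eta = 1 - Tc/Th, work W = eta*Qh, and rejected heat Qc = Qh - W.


eta = 1 - 354.7680/816.2710 = 0.5654
W = 0.5654 * 1662.1130 = 939.7248 kJ
Qc = 1662.1130 - 939.7248 = 722.3882 kJ

eta = 56.5380%, W = 939.7248 kJ, Qc = 722.3882 kJ


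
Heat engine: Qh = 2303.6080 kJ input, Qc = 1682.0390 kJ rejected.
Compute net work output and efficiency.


W = 2303.6080 - 1682.0390 = 621.5690 kJ
eta = 621.5690 / 2303.6080 = 0.2698 = 26.9824%

W = 621.5690 kJ, eta = 26.9824%


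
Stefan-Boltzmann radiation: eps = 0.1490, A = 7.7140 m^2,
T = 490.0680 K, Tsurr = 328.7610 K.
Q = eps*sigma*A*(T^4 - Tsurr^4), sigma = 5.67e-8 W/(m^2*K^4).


T^4 = 5.7680e+10
Tsurr^4 = 1.1682e+10
Q = 0.1490 * 5.67e-8 * 7.7140 * 4.5998e+10 = 2997.6924 W

2997.6924 W


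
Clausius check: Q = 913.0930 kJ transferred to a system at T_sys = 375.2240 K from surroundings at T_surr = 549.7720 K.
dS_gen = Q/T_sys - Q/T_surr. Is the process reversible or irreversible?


dS_sys = 913.0930/375.2240 = 2.4335 kJ/K
dS_surr = -913.0930/549.7720 = -1.6609 kJ/K
dS_gen = 2.4335 - 1.6609 = 0.7726 kJ/K (irreversible)

dS_gen = 0.7726 kJ/K, irreversible


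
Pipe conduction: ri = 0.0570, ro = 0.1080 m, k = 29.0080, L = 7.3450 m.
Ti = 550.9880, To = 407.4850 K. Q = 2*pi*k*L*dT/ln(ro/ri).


dT = 143.5030 K
ln(ro/ri) = 0.6391
Q = 2*pi*29.0080*7.3450*143.5030 / 0.6391 = 300604.3332 W

300604.3332 W


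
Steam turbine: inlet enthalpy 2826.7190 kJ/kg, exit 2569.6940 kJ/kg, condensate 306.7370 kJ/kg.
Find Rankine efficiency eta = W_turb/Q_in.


W = 257.0250 kJ/kg
Q_in = 2519.9820 kJ/kg
eta = 0.1020 = 10.1995%

eta = 10.1995%


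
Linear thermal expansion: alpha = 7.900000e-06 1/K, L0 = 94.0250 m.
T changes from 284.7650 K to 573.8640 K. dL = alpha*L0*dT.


dT = 289.0990 K
dL = 7.900000e-06 * 94.0250 * 289.0990 = 0.214742 m
L_final = 94.239742 m

dL = 0.214742 m


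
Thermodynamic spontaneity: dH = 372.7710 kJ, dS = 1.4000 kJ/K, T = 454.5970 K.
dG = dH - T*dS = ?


T*dS = 454.5970 * 1.4000 = 636.4358 kJ
dG = 372.7710 - 636.4358 = -263.6648 kJ (spontaneous)

dG = -263.6648 kJ, spontaneous


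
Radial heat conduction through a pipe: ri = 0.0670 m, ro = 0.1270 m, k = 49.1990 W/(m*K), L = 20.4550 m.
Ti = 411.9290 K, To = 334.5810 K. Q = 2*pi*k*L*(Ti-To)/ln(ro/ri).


dT = 77.3480 K
ln(ro/ri) = 0.6395
Q = 2*pi*49.1990*20.4550*77.3480 / 0.6395 = 764800.0805 W

764800.0805 W


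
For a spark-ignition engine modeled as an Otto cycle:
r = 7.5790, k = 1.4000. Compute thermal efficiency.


r^(k-1) = 2.2483
eta = 1 - 1/2.2483 = 0.5552 = 55.5210%

55.5210%


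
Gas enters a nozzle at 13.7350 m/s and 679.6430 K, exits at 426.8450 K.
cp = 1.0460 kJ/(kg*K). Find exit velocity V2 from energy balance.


dT = 252.7980 K
2*cp*1000*dT = 528853.4160
V1^2 = 188.6502
V2 = sqrt(529042.0662) = 727.3528 m/s

727.3528 m/s


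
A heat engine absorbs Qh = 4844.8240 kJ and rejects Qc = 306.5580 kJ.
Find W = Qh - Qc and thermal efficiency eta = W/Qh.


W = 4844.8240 - 306.5580 = 4538.2660 kJ
eta = 4538.2660 / 4844.8240 = 0.9367 = 93.6725%

W = 4538.2660 kJ, eta = 93.6725%


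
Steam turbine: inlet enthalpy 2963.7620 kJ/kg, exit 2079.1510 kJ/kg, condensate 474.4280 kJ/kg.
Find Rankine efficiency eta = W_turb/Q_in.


W = 884.6110 kJ/kg
Q_in = 2489.3340 kJ/kg
eta = 0.3554 = 35.5361%

eta = 35.5361%


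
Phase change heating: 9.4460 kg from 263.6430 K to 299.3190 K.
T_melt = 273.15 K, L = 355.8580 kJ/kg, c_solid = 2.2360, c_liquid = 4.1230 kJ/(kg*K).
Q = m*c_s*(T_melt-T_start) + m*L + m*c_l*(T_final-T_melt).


Q1 (sensible, solid) = 9.4460 * 2.2360 * 9.5070 = 200.7998 kJ
Q2 (latent) = 9.4460 * 355.8580 = 3361.4347 kJ
Q3 (sensible, liquid) = 9.4460 * 4.1230 * 26.1690 = 1019.1742 kJ
Q_total = 4581.4086 kJ

4581.4086 kJ


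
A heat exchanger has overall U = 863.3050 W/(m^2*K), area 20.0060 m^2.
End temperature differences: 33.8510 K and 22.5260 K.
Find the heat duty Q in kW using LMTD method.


LMTD = 27.8052 K
Q = 863.3050 * 20.0060 * 27.8052 = 480230.8854 W = 480.2309 kW

480.2309 kW


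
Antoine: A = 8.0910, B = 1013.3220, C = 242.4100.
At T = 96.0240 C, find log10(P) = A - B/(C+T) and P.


C+T = 338.4340
B/(C+T) = 2.9941
log10(P) = 8.0910 - 2.9941 = 5.0969
P = 10^5.0969 = 124982.8651 mmHg

124982.8651 mmHg


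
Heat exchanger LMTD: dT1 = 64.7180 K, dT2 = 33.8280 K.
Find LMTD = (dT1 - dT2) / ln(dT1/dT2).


dT1/dT2 = 1.9131
ln(dT1/dT2) = 0.6488
LMTD = 30.8900 / 0.6488 = 47.6146 K

47.6146 K


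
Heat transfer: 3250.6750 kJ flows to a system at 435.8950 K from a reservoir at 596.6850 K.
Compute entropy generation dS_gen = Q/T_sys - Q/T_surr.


dS_sys = 3250.6750/435.8950 = 7.4575 kJ/K
dS_surr = -3250.6750/596.6850 = -5.4479 kJ/K
dS_gen = 7.4575 - 5.4479 = 2.0096 kJ/K (irreversible)

dS_gen = 2.0096 kJ/K, irreversible


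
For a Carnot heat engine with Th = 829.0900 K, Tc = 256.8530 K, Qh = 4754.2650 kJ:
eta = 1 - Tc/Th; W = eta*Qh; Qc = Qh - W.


eta = 1 - 256.8530/829.0900 = 0.6902
W = 0.6902 * 4754.2650 = 3281.3884 kJ
Qc = 4754.2650 - 3281.3884 = 1472.8766 kJ

eta = 69.0199%, W = 3281.3884 kJ, Qc = 1472.8766 kJ


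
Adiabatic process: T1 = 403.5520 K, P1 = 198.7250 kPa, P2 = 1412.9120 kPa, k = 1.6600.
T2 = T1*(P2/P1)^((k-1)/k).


(k-1)/k = 0.3976
(P2/P1)^exp = 2.1812
T2 = 403.5520 * 2.1812 = 880.2213 K

880.2213 K


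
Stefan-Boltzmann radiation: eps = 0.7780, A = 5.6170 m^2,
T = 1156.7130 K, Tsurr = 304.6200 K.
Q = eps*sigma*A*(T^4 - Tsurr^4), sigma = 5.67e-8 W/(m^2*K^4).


T^4 = 1.7902e+12
Tsurr^4 = 8.6106e+09
Q = 0.7780 * 5.67e-8 * 5.6170 * 1.7816e+12 = 441443.9980 W

441443.9980 W


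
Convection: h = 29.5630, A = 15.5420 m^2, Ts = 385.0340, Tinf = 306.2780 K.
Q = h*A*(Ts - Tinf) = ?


dT = 78.7560 K
Q = 29.5630 * 15.5420 * 78.7560 = 36185.8733 W

36185.8733 W


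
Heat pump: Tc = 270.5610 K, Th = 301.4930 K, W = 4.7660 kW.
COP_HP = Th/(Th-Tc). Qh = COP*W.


COP = 301.4930 / 30.9320 = 9.7470
Qh = 9.7470 * 4.7660 = 46.4540 kW

COP = 9.7470, Qh = 46.4540 kW


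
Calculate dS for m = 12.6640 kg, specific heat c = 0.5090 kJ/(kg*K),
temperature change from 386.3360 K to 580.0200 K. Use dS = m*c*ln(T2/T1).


T2/T1 = 1.5013
ln(T2/T1) = 0.4064
dS = 12.6640 * 0.5090 * 0.4064 = 2.6194 kJ/K

2.6194 kJ/K


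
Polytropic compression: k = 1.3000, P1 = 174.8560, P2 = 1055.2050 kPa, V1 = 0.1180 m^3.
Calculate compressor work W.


(k-1)/k = 0.2308
(P2/P1)^exp = 1.5141
W = 4.3333 * 174.8560 * 0.1180 * (1.5141 - 1) = 45.9646 kJ

45.9646 kJ


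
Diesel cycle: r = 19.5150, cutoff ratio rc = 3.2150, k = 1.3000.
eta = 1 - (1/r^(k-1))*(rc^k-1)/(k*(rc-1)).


r^(k-1) = 2.4384
rc^k = 4.5639
eta = 0.4924 = 49.2429%

49.2429%


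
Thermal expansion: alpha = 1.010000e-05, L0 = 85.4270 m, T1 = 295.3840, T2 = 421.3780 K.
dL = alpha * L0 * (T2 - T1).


dT = 125.9940 K
dL = 1.010000e-05 * 85.4270 * 125.9940 = 0.108709 m
L_final = 85.535709 m

dL = 0.108709 m


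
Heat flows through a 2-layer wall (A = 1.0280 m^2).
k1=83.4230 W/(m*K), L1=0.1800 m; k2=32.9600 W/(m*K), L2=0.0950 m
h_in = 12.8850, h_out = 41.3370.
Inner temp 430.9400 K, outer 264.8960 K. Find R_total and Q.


R_conv_in = 1/(12.8850*1.0280) = 0.0755
R_1 = 0.1800/(83.4230*1.0280) = 0.0021
R_2 = 0.0950/(32.9600*1.0280) = 0.0028
R_conv_out = 1/(41.3370*1.0280) = 0.0235
R_total = 0.1039 K/W
Q = 166.0440 / 0.1039 = 1597.6381 W

R_total = 0.1039 K/W, Q = 1597.6381 W


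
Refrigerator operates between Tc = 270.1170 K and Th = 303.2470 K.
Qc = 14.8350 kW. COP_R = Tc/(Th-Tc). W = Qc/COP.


COP = 270.1170 / 33.1300 = 8.1532
W = 14.8350 / 8.1532 = 1.8195 kW

COP = 8.1532, W = 1.8195 kW


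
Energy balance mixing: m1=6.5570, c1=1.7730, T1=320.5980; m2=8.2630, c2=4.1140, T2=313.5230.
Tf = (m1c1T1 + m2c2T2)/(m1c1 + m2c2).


num = 14385.0268
den = 45.6195
Tf = 315.3260 K

315.3260 K


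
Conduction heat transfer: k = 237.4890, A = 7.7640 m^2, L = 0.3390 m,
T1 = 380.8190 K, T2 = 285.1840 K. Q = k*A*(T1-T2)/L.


dT = 95.6350 K
Q = 237.4890 * 7.7640 * 95.6350 / 0.3390 = 520171.0638 W

520171.0638 W


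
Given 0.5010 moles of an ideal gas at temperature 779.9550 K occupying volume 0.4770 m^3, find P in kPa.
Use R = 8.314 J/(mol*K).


P = nRT/V = 0.5010 * 8.314 * 779.9550 / 0.4770
= 3248.7575 / 0.4770 = 6810.8123 Pa = 6.8108 kPa

6.8108 kPa


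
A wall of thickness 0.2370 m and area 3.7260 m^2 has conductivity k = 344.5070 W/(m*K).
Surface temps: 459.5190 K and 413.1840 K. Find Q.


dT = 46.3350 K
Q = 344.5070 * 3.7260 * 46.3350 / 0.2370 = 250958.3918 W

250958.3918 W


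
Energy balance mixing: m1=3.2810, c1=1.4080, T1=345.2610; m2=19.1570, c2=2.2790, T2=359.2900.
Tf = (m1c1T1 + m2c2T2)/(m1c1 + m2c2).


num = 17281.1556
den = 48.2785
Tf = 357.9476 K

357.9476 K


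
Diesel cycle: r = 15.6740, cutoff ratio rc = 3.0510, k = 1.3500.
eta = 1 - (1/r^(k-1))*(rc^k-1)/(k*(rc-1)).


r^(k-1) = 2.6201
rc^k = 4.5081
eta = 0.5164 = 51.6425%

51.6425%


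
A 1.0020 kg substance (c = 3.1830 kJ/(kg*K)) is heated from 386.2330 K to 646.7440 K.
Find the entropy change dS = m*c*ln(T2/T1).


T2/T1 = 1.6745
ln(T2/T1) = 0.5155
dS = 1.0020 * 3.1830 * 0.5155 = 1.6441 kJ/K

1.6441 kJ/K


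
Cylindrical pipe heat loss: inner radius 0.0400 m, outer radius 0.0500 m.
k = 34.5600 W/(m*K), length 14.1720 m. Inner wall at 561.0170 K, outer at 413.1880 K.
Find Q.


dT = 147.8290 K
ln(ro/ri) = 0.2231
Q = 2*pi*34.5600*14.1720*147.8290 / 0.2231 = 2038731.5526 W

2038731.5526 W


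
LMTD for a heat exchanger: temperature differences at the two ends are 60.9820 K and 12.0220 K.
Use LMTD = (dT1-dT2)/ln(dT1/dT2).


dT1/dT2 = 5.0725
ln(dT1/dT2) = 1.6238
LMTD = 48.9600 / 1.6238 = 30.1507 K

30.1507 K


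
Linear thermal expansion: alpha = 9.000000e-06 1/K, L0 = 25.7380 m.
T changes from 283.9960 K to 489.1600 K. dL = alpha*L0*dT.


dT = 205.1640 K
dL = 9.000000e-06 * 25.7380 * 205.1640 = 0.047525 m
L_final = 25.785525 m

dL = 0.047525 m


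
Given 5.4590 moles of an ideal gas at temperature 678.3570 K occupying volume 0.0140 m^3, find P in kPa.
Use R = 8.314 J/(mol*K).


P = nRT/V = 5.4590 * 8.314 * 678.3570 / 0.0140
= 30787.9963 / 0.0140 = 2199142.5911 Pa = 2199.1426 kPa

2199.1426 kPa


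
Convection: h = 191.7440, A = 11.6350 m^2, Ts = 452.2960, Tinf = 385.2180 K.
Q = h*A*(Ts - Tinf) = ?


dT = 67.0780 K
Q = 191.7440 * 11.6350 * 67.0780 = 149647.0899 W

149647.0899 W


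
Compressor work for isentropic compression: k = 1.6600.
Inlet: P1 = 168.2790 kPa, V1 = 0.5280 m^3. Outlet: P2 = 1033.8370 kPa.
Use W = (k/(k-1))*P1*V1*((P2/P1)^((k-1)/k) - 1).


(k-1)/k = 0.3976
(P2/P1)^exp = 2.0581
W = 2.5152 * 168.2790 * 0.5280 * (2.0581 - 1) = 236.4611 kJ

236.4611 kJ


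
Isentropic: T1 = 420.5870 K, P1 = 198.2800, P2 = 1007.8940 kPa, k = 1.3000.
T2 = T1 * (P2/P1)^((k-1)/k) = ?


(k-1)/k = 0.2308
(P2/P1)^exp = 1.4553
T2 = 420.5870 * 1.4553 = 612.0830 K

612.0830 K


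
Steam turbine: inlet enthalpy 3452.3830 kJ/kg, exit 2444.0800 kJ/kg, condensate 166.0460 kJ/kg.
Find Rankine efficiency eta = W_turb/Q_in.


W = 1008.3030 kJ/kg
Q_in = 3286.3370 kJ/kg
eta = 0.3068 = 30.6817%

eta = 30.6817%


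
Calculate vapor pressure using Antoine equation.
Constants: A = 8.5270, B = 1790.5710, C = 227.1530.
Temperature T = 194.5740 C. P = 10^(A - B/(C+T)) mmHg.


C+T = 421.7270
B/(C+T) = 4.2458
log10(P) = 8.5270 - 4.2458 = 4.2812
P = 10^4.2812 = 19107.0686 mmHg

19107.0686 mmHg


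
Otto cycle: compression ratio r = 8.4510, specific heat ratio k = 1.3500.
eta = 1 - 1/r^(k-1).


r^(k-1) = 2.1107
eta = 1 - 1/2.1107 = 0.5262 = 52.6214%

52.6214%


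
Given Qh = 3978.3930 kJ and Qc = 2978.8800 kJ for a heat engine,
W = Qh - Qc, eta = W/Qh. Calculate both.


W = 3978.3930 - 2978.8800 = 999.5130 kJ
eta = 999.5130 / 3978.3930 = 0.2512 = 25.1235%

W = 999.5130 kJ, eta = 25.1235%


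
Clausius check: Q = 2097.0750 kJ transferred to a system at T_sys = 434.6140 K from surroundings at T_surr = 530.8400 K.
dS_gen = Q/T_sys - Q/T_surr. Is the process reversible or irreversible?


dS_sys = 2097.0750/434.6140 = 4.8251 kJ/K
dS_surr = -2097.0750/530.8400 = -3.9505 kJ/K
dS_gen = 4.8251 - 3.9505 = 0.8747 kJ/K (irreversible)

dS_gen = 0.8747 kJ/K, irreversible


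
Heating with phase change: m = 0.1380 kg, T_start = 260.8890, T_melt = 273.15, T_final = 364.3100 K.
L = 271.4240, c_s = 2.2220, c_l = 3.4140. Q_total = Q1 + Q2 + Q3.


Q1 (sensible, solid) = 0.1380 * 2.2220 * 12.2610 = 3.7597 kJ
Q2 (latent) = 0.1380 * 271.4240 = 37.4565 kJ
Q3 (sensible, liquid) = 0.1380 * 3.4140 * 91.1600 = 42.9484 kJ
Q_total = 84.1646 kJ

84.1646 kJ


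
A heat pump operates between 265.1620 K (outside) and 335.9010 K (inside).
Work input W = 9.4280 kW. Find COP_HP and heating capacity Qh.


COP = 335.9010 / 70.7390 = 4.7485
Qh = 4.7485 * 9.4280 = 44.7684 kW

COP = 4.7485, Qh = 44.7684 kW


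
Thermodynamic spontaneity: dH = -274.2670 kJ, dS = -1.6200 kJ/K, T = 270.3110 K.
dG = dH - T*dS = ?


T*dS = 270.3110 * -1.6200 = -437.9038 kJ
dG = -274.2670 + 437.9038 = 163.6368 kJ (non-spontaneous)

dG = 163.6368 kJ, non-spontaneous


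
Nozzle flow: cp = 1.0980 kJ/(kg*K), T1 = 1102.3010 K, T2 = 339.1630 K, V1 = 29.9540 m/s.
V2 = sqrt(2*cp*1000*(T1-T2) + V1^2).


dT = 763.1380 K
2*cp*1000*dT = 1675851.0480
V1^2 = 897.2421
V2 = sqrt(1676748.2901) = 1294.8932 m/s

1294.8932 m/s


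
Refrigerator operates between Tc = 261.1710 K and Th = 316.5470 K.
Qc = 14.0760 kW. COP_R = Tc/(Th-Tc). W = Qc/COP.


COP = 261.1710 / 55.3760 = 4.7163
W = 14.0760 / 4.7163 = 2.9845 kW

COP = 4.7163, W = 2.9845 kW


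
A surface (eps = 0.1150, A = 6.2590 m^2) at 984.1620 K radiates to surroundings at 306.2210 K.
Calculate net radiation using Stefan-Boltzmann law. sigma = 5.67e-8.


T^4 = 9.3814e+11
Tsurr^4 = 8.7931e+09
Q = 0.1150 * 5.67e-8 * 6.2590 * 9.2934e+11 = 37928.2172 W

37928.2172 W


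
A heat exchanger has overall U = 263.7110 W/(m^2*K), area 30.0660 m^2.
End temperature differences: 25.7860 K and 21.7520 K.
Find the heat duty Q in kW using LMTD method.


LMTD = 23.7118 K
Q = 263.7110 * 30.0660 * 23.7118 = 188004.8692 W = 188.0049 kW

188.0049 kW


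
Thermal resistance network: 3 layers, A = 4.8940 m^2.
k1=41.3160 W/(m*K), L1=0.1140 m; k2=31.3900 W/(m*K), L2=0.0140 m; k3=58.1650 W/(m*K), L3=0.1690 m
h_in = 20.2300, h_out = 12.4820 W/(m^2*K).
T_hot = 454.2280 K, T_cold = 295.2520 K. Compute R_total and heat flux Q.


R_conv_in = 1/(20.2300*4.8940) = 0.0101
R_1 = 0.1140/(41.3160*4.8940) = 0.0006
R_2 = 0.0140/(31.3900*4.8940) = 9.1132e-05
R_3 = 0.1690/(58.1650*4.8940) = 0.0006
R_conv_out = 1/(12.4820*4.8940) = 0.0164
R_total = 0.0277 K/W
Q = 158.9760 / 0.0277 = 5735.2351 W

R_total = 0.0277 K/W, Q = 5735.2351 W


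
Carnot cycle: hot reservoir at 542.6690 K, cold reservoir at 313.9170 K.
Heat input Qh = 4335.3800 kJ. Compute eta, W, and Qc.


eta = 1 - 313.9170/542.6690 = 0.4215
W = 0.4215 * 4335.3800 = 1827.4986 kJ
Qc = 4335.3800 - 1827.4986 = 2507.8814 kJ

eta = 42.1531%, W = 1827.4986 kJ, Qc = 2507.8814 kJ


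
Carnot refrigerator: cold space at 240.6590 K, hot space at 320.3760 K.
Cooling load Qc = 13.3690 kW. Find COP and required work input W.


COP = 240.6590 / 79.7170 = 3.0189
W = 13.3690 / 3.0189 = 4.4284 kW

COP = 3.0189, W = 4.4284 kW


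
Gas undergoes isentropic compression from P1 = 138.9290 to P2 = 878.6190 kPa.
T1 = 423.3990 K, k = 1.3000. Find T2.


(k-1)/k = 0.2308
(P2/P1)^exp = 1.5306
T2 = 423.3990 * 1.5306 = 648.0339 K

648.0339 K


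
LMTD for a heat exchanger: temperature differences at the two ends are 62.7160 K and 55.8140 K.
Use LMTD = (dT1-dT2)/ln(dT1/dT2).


dT1/dT2 = 1.1237
ln(dT1/dT2) = 0.1166
LMTD = 6.9020 / 0.1166 = 59.1980 K

59.1980 K


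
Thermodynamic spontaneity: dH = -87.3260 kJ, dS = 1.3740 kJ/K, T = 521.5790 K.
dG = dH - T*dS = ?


T*dS = 521.5790 * 1.3740 = 716.6495 kJ
dG = -87.3260 - 716.6495 = -803.9755 kJ (spontaneous)

dG = -803.9755 kJ, spontaneous


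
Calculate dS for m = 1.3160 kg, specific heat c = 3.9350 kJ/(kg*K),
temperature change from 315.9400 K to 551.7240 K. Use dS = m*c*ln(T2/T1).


T2/T1 = 1.7463
ln(T2/T1) = 0.5575
dS = 1.3160 * 3.9350 * 0.5575 = 2.8870 kJ/K

2.8870 kJ/K


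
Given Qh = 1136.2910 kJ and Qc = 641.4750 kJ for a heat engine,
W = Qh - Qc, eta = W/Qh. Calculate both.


W = 1136.2910 - 641.4750 = 494.8160 kJ
eta = 494.8160 / 1136.2910 = 0.4355 = 43.5466%

W = 494.8160 kJ, eta = 43.5466%


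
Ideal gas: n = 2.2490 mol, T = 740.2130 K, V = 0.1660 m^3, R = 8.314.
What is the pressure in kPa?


P = nRT/V = 2.2490 * 8.314 * 740.2130 / 0.1660
= 13840.6404 / 0.1660 = 83377.3515 Pa = 83.3774 kPa

83.3774 kPa


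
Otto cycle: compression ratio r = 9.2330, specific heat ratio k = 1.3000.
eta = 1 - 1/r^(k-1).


r^(k-1) = 1.9481
eta = 1 - 1/1.9481 = 0.4867 = 48.6669%

48.6669%


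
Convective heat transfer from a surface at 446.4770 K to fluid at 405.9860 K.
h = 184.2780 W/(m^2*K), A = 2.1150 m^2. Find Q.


dT = 40.4910 K
Q = 184.2780 * 2.1150 * 40.4910 = 15781.2851 W

15781.2851 W


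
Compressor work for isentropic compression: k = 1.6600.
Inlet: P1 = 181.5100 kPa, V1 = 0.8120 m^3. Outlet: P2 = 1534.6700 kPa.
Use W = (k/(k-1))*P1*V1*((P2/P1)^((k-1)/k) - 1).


(k-1)/k = 0.3976
(P2/P1)^exp = 2.3367
W = 2.5152 * 181.5100 * 0.8120 * (2.3367 - 1) = 495.5302 kJ

495.5302 kJ


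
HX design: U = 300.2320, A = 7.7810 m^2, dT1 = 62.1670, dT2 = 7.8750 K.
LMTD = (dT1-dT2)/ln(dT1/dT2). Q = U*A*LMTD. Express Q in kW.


LMTD = 26.2771 K
Q = 300.2320 * 7.7810 * 26.2771 = 61386.1441 W = 61.3861 kW

61.3861 kW


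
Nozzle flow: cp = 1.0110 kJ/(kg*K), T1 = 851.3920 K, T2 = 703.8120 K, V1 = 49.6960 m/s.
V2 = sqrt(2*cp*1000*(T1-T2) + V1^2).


dT = 147.5800 K
2*cp*1000*dT = 298406.7600
V1^2 = 2469.6924
V2 = sqrt(300876.4524) = 548.5221 m/s

548.5221 m/s


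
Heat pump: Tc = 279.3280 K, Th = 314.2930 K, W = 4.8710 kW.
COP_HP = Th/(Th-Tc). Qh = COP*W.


COP = 314.2930 / 34.9650 = 8.9888
Qh = 8.9888 * 4.8710 = 43.7844 kW

COP = 8.9888, Qh = 43.7844 kW


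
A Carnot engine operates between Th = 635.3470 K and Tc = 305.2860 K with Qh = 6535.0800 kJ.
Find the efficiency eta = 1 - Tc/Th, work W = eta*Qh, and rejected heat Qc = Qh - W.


eta = 1 - 305.2860/635.3470 = 0.5195
W = 0.5195 * 6535.0800 = 3394.9559 kJ
Qc = 6535.0800 - 3394.9559 = 3140.1241 kJ

eta = 51.9497%, W = 3394.9559 kJ, Qc = 3140.1241 kJ


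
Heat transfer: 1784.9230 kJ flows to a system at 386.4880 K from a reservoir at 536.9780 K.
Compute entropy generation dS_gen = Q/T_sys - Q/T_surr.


dS_sys = 1784.9230/386.4880 = 4.6183 kJ/K
dS_surr = -1784.9230/536.9780 = -3.3240 kJ/K
dS_gen = 4.6183 - 3.3240 = 1.2943 kJ/K (irreversible)

dS_gen = 1.2943 kJ/K, irreversible


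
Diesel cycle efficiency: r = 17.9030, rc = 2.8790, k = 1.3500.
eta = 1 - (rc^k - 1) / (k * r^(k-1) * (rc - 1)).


r^(k-1) = 2.7449
rc^k = 4.1685
eta = 0.5449 = 54.4944%

54.4944%


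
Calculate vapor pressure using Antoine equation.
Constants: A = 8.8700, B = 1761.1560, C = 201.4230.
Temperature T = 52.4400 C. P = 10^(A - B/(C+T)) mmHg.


C+T = 253.8630
B/(C+T) = 6.9374
log10(P) = 8.8700 - 6.9374 = 1.9326
P = 10^1.9326 = 85.6196 mmHg

85.6196 mmHg


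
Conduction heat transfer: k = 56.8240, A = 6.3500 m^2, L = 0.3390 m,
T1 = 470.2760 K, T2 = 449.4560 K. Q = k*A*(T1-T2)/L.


dT = 20.8200 K
Q = 56.8240 * 6.3500 * 20.8200 / 0.3390 = 22160.8571 W

22160.8571 W


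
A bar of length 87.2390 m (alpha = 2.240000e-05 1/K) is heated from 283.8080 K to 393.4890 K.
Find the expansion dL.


dT = 109.6810 K
dL = 2.240000e-05 * 87.2390 * 109.6810 = 0.214334 m
L_final = 87.453334 m

dL = 0.214334 m


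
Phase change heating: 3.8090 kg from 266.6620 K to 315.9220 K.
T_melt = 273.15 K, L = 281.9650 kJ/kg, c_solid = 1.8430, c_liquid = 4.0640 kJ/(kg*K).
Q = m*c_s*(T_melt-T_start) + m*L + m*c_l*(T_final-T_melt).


Q1 (sensible, solid) = 3.8090 * 1.8430 * 6.4880 = 45.5457 kJ
Q2 (latent) = 3.8090 * 281.9650 = 1074.0047 kJ
Q3 (sensible, liquid) = 3.8090 * 4.0640 * 42.7720 = 662.1010 kJ
Q_total = 1781.6513 kJ

1781.6513 kJ


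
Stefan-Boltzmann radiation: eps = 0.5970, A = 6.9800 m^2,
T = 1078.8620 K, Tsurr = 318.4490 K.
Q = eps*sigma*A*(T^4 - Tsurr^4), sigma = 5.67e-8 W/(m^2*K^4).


T^4 = 1.3548e+12
Tsurr^4 = 1.0284e+10
Q = 0.5970 * 5.67e-8 * 6.9800 * 1.3445e+12 = 317663.3532 W

317663.3532 W


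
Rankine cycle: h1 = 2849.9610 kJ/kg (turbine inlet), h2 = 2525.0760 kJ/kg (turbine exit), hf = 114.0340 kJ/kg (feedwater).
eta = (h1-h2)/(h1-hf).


W = 324.8850 kJ/kg
Q_in = 2735.9270 kJ/kg
eta = 0.1187 = 11.8748%

eta = 11.8748%


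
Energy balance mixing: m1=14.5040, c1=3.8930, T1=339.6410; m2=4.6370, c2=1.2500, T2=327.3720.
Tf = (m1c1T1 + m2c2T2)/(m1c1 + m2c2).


num = 21075.0438
den = 62.2603
Tf = 338.4988 K

338.4988 K


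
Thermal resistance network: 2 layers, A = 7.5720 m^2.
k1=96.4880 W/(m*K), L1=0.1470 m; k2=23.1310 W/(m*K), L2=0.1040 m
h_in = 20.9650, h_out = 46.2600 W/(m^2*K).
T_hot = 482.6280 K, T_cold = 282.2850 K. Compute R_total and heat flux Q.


R_conv_in = 1/(20.9650*7.5720) = 0.0063
R_1 = 0.1470/(96.4880*7.5720) = 0.0002
R_2 = 0.1040/(23.1310*7.5720) = 0.0006
R_conv_out = 1/(46.2600*7.5720) = 0.0029
R_total = 0.0099 K/W
Q = 200.3430 / 0.0099 = 20136.6509 W

R_total = 0.0099 K/W, Q = 20136.6509 W


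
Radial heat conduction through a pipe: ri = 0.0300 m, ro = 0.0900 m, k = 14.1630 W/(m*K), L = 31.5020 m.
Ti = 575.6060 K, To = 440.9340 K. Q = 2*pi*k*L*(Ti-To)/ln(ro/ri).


dT = 134.6720 K
ln(ro/ri) = 1.0986
Q = 2*pi*14.1630*31.5020*134.6720 / 1.0986 = 343641.8971 W

343641.8971 W


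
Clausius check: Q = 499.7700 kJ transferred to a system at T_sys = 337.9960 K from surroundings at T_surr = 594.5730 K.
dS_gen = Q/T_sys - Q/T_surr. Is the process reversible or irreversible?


dS_sys = 499.7700/337.9960 = 1.4786 kJ/K
dS_surr = -499.7700/594.5730 = -0.8406 kJ/K
dS_gen = 1.4786 - 0.8406 = 0.6381 kJ/K (irreversible)

dS_gen = 0.6381 kJ/K, irreversible
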